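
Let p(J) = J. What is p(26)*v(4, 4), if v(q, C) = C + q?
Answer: 208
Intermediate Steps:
p(26)*v(4, 4) = 26*(4 + 4) = 26*8 = 208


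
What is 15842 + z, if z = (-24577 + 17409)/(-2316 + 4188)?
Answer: 1853066/117 ≈ 15838.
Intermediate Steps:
z = -448/117 (z = -7168/1872 = -7168*1/1872 = -448/117 ≈ -3.8291)
15842 + z = 15842 - 448/117 = 1853066/117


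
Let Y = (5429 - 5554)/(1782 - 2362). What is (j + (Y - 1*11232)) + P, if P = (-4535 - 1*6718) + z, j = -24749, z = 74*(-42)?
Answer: -5839647/116 ≈ -50342.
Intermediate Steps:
z = -3108
P = -14361 (P = (-4535 - 1*6718) - 3108 = (-4535 - 6718) - 3108 = -11253 - 3108 = -14361)
Y = 25/116 (Y = -125/(-580) = -125*(-1/580) = 25/116 ≈ 0.21552)
(j + (Y - 1*11232)) + P = (-24749 + (25/116 - 1*11232)) - 14361 = (-24749 + (25/116 - 11232)) - 14361 = (-24749 - 1302887/116) - 14361 = -4173771/116 - 14361 = -5839647/116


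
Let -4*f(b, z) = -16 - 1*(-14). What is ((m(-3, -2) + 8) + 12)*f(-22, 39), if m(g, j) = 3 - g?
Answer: 13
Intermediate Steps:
f(b, z) = ½ (f(b, z) = -(-16 - 1*(-14))/4 = -(-16 + 14)/4 = -¼*(-2) = ½)
((m(-3, -2) + 8) + 12)*f(-22, 39) = (((3 - 1*(-3)) + 8) + 12)*(½) = (((3 + 3) + 8) + 12)*(½) = ((6 + 8) + 12)*(½) = (14 + 12)*(½) = 26*(½) = 13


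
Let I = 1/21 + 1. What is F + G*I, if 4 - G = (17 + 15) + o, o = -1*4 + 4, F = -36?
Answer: -196/3 ≈ -65.333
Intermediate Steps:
o = 0 (o = -4 + 4 = 0)
G = -28 (G = 4 - ((17 + 15) + 0) = 4 - (32 + 0) = 4 - 1*32 = 4 - 32 = -28)
I = 22/21 (I = 1/21 + 1 = 22/21 ≈ 1.0476)
F + G*I = -36 - 28*22/21 = -36 - 88/3 = -196/3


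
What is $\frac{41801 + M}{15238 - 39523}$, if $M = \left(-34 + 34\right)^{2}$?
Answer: $- \frac{41801}{24285} \approx -1.7213$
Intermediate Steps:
$M = 0$ ($M = 0^{2} = 0$)
$\frac{41801 + M}{15238 - 39523} = \frac{41801 + 0}{15238 - 39523} = \frac{41801}{-24285} = 41801 \left(- \frac{1}{24285}\right) = - \frac{41801}{24285}$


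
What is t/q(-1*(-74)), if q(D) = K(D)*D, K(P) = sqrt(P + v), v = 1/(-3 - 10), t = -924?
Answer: -462*sqrt(13)/1147 ≈ -1.4523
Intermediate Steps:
v = -1/13 (v = 1/(-13) = -1/13 ≈ -0.076923)
K(P) = sqrt(-1/13 + P) (K(P) = sqrt(P - 1/13) = sqrt(-1/13 + P))
q(D) = D*sqrt(-13 + 169*D)/13 (q(D) = (sqrt(-13 + 169*D)/13)*D = D*sqrt(-13 + 169*D)/13)
t/q(-1*(-74)) = -924*13/(74*sqrt(-13 + 169*(-1*(-74)))) = -924*13/(74*sqrt(-13 + 169*74)) = -924*13/(74*sqrt(-13 + 12506)) = -924*sqrt(13)/2294 = -462*sqrt(13)/1147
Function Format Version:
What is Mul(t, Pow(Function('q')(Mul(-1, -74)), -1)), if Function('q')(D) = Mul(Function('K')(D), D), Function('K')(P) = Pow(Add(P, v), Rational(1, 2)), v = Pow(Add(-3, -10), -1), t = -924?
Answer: Mul(Rational(-462, 1147), Pow(13, Rational(1, 2))) ≈ -1.4523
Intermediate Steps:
v = Rational(-1, 13) (v = Pow(-13, -1) = Rational(-1, 13) ≈ -0.076923)
Function('K')(P) = Pow(Add(Rational(-1, 13), P), Rational(1, 2)) (Function('K')(P) = Pow(Add(P, Rational(-1, 13)), Rational(1, 2)) = Pow(Add(Rational(-1, 13), P), Rational(1, 2)))
Function('q')(D) = Mul(Rational(1, 13), D, Pow(Add(-13, Mul(169, D)), Rational(1, 2))) (Function('q')(D) = Mul(Mul(Rational(1, 13), Pow(Add(-13, Mul(169, D)), Rational(1, 2))), D) = Mul(Rational(1, 13), D, Pow(Add(-13, Mul(169, D)), Rational(1, 2))))
Mul(t, Pow(Function('q')(Mul(-1, -74)), -1)) = Mul(-924, Pow(Mul(Rational(1, 13), Mul(-1, -74), Pow(Add(-13, Mul(169, Mul(-1, -74))), Rational(1, 2))), -1)) = Mul(-924, Pow(Mul(Rational(1, 13), 74, Pow(Add(-13, Mul(169, 74)), Rational(1, 2))), -1)) = Mul(-924, Pow(Mul(Rational(1, 13), 74, Pow(Add(-13, 12506), Rational(1, 2))), -1)) = Mul(-924, Pow(Mul(Rational(1, 13), 74, Pow(12493, Rational(1, 2))), -1)) = Mul(-924, Pow(Mul(Rational(1, 13), 74, Mul(31, Pow(13, Rational(1, 2)))), -1)) = Mul(-924, Pow(Mul(Rational(2294, 13), Pow(13, Rational(1, 2))), -1)) = Mul(-924, Mul(Rational(1, 2294), Pow(13, Rational(1, 2)))) = Mul(Rational(-462, 1147), Pow(13, Rational(1, 2)))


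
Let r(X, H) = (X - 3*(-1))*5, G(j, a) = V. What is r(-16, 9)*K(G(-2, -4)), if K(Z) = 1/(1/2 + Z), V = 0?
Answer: -130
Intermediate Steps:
G(j, a) = 0
K(Z) = 1/(1/2 + Z)
r(X, H) = 15 + 5*X (r(X, H) = (X + 3)*5 = (3 + X)*5 = 15 + 5*X)
r(-16, 9)*K(G(-2, -4)) = (15 + 5*(-16))*(2/(1 + 2*0)) = (15 - 80)*(2/(1 + 0)) = -130/1 = -130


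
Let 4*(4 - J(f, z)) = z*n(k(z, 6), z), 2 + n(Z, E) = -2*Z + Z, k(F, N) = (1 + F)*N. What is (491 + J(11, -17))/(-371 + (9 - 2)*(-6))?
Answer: -1789/826 ≈ -2.1659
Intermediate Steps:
k(F, N) = N*(1 + F)
n(Z, E) = -2 - Z (n(Z, E) = -2 + (-2*Z + Z) = -2 - Z)
J(f, z) = 4 - z*(-8 - 6*z)/4 (J(f, z) = 4 - z*(-2 - 6*(1 + z))/4 = 4 - z*(-2 - (6 + 6*z))/4 = 4 - z*(-2 + (-6 - 6*z))/4 = 4 - z*(-8 - 6*z)/4)
(491 + J(11, -17))/(-371 + (9 - 2)*(-6)) = (491 + (4 + (½)*(-17)*(4 + 3*(-17))))/(-371 + (9 - 2)*(-6)) = (491 + (4 + (½)*(-17)*(4 - 51)))/(-371 + 7*(-6)) = (491 + (4 + (½)*(-17)*(-47)))/(-371 - 42) = (491 + (4 + 799/2))/(-413) = (491 + 807/2)*(-1/413) = (1789/2)*(-1/413) = -1789/826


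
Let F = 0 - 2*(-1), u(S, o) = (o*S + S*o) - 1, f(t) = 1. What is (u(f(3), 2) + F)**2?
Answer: 25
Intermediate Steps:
u(S, o) = -1 + 2*S*o (u(S, o) = (S*o + S*o) - 1 = 2*S*o - 1 = -1 + 2*S*o)
F = 2 (F = 0 + 2 = 2)
(u(f(3), 2) + F)**2 = ((-1 + 2*1*2) + 2)**2 = ((-1 + 4) + 2)**2 = (3 + 2)**2 = 5**2 = 25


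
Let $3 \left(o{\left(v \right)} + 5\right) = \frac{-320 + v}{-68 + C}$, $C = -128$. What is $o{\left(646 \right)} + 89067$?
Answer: $\frac{26184065}{294} \approx 89062.0$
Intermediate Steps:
$o{\left(v \right)} = - \frac{655}{147} - \frac{v}{588}$ ($o{\left(v \right)} = -5 + \frac{\left(-320 + v\right) \frac{1}{-68 - 128}}{3} = -5 + \frac{\left(-320 + v\right) \frac{1}{-196}}{3} = -5 + \frac{\left(-320 + v\right) \left(- \frac{1}{196}\right)}{3} = -5 + \frac{\frac{80}{49} - \frac{v}{196}}{3} = -5 - \left(- \frac{80}{147} + \frac{v}{588}\right) = - \frac{655}{147} - \frac{v}{588}$)
$o{\left(646 \right)} + 89067 = \left(- \frac{655}{147} - \frac{323}{294}\right) + 89067 = - \frac{1633}{294} + 89067 = \frac{26184065}{294}$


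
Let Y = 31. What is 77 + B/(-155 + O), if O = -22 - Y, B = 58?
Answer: 7979/104 ≈ 76.721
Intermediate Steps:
O = -53 (O = -22 - 1*31 = -22 - 31 = -53)
77 + B/(-155 + O) = 77 + 58/(-155 - 53) = 77 + 58/(-208) = 77 + 58*(-1/208) = 77 - 29/104 = 7979/104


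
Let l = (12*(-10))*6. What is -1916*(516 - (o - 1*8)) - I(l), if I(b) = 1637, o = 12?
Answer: -982629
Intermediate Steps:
l = -720 (l = -120*6 = -720)
-1916*(516 - (o - 1*8)) - I(l) = -1916*(516 - (12 - 1*8)) - 1*1637 = -1916*(516 - (12 - 8)) - 1637 = -1916*(516 - 1*4) - 1637 = -1916*(516 - 4) - 1637 = -1916*512 - 1637 = -980992 - 1637 = -982629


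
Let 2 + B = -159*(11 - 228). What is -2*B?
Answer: -69002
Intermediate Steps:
B = 34501 (B = -2 - 159*(11 - 228) = -2 - 159*(-217) = -2 + 34503 = 34501)
-2*B = -2*34501 = -69002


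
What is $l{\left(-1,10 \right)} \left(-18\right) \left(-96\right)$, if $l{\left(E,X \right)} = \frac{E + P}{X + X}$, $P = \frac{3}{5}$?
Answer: $- \frac{864}{25} \approx -34.56$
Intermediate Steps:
$P = \frac{3}{5}$ ($P = 3 \cdot \frac{1}{5} = \frac{3}{5} \approx 0.6$)
$l{\left(E,X \right)} = \frac{\frac{3}{5} + E}{2 X}$ ($l{\left(E,X \right)} = \frac{E + \frac{3}{5}}{X + X} = \frac{\frac{3}{5} + E}{2 X}$)
$l{\left(-1,10 \right)} \left(-18\right) \left(-96\right) = \frac{3 + 5 \left(-1\right)}{10 \cdot 10} \left(-18\right) \left(-96\right) = \frac{1}{10} \cdot \frac{1}{10} \left(3 - 5\right) \left(-18\right) \left(-96\right) = \frac{1}{10} \cdot \frac{1}{10} \left(-2\right) \left(-18\right) \left(-96\right) = \left(- \frac{1}{50}\right) \left(-18\right) \left(-96\right) = \frac{9}{25} \left(-96\right) = - \frac{864}{25}$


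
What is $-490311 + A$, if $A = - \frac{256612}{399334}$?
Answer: $- \frac{97899054743}{199667} \approx -4.9031 \cdot 10^{5}$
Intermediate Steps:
$A = - \frac{128306}{199667}$ ($A = \left(-256612\right) \frac{1}{399334} = - \frac{128306}{199667} \approx -0.6426$)
$-490311 + A = -490311 - \frac{128306}{199667} = - \frac{97899054743}{199667}$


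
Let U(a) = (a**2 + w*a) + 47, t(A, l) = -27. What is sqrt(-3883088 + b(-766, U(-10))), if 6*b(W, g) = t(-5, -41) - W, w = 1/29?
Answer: I*sqrt(139786734)/6 ≈ 1970.5*I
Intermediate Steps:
w = 1/29 ≈ 0.034483
U(a) = 47 + a**2 + a/29 (U(a) = (a**2 + a/29) + 47 = 47 + a**2 + a/29)
b(W, g) = -9/2 - W/6 (b(W, g) = (-27 - W)/6 = -9/2 - W/6)
sqrt(-3883088 + b(-766, U(-10))) = sqrt(-3883088 + (-9/2 - 1/6*(-766))) = sqrt(-3883088 + (-9/2 + 383/3)) = sqrt(-3883088 + 739/6) = sqrt(-23297789/6) = I*sqrt(139786734)/6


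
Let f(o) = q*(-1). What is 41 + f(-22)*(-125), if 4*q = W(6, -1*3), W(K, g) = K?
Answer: 457/2 ≈ 228.50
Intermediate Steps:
q = 3/2 (q = (¼)*6 = 3/2 ≈ 1.5000)
f(o) = -3/2 (f(o) = (3/2)*(-1) = -3/2)
41 + f(-22)*(-125) = 41 - 3/2*(-125) = 41 + 375/2 = 457/2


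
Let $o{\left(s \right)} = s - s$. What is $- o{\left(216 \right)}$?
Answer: $0$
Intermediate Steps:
$o{\left(s \right)} = 0$
$- o{\left(216 \right)} = \left(-1\right) 0 = 0$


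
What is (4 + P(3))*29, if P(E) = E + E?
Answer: 290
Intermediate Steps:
P(E) = 2*E
(4 + P(3))*29 = (4 + 2*3)*29 = (4 + 6)*29 = 10*29 = 290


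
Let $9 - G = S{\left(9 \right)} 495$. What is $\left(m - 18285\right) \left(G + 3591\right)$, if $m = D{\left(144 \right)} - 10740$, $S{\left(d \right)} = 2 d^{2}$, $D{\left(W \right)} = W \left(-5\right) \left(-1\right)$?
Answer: $2167879950$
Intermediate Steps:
$D{\left(W \right)} = 5 W$ ($D{\left(W \right)} = - 5 W \left(-1\right) = 5 W$)
$m = -10020$ ($m = 5 \cdot 144 - 10740 = 720 - 10740 = -10020$)
$G = -80181$ ($G = 9 - 2 \cdot 9^{2} \cdot 495 = 9 - 2 \cdot 81 \cdot 495 = 9 - 162 \cdot 495 = 9 - 80190 = -80181$)
$\left(m - 18285\right) \left(G + 3591\right) = \left(-10020 - 18285\right) \left(-80181 + 3591\right) = \left(-28305\right) \left(-76590\right) = 2167879950$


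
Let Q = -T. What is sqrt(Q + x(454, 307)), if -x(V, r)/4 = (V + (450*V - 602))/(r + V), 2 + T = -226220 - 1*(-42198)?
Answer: 2*sqrt(26487681054)/761 ≈ 427.73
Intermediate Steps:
T = -184024 (T = -2 + (-226220 - 1*(-42198)) = -2 + (-226220 + 42198) = -2 - 184022 = -184024)
Q = 184024 (Q = -1*(-184024) = 184024)
x(V, r) = -4*(-602 + 451*V)/(V + r) (x(V, r) = -4*(V + (450*V - 602))/(r + V) = -4*(V + (-602 + 450*V))/(V + r) = -4*(-602 + 451*V)/(V + r))
sqrt(Q + x(454, 307)) = sqrt(184024 + 4*(602 - 451*454)/(454 + 307)) = sqrt(184024 + 4*(602 - 204754)/761) = sqrt(184024 + 4*(1/761)*(-204152)) = sqrt(184024 - 816608/761) = sqrt(139225656/761) = 2*sqrt(26487681054)/761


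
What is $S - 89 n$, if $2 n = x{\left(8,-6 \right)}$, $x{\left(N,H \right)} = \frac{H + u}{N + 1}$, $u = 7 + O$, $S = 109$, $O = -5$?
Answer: $\frac{1159}{9} \approx 128.78$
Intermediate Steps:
$u = 2$ ($u = 7 - 5 = 2$)
$x{\left(N,H \right)} = \frac{2 + H}{1 + N}$ ($x{\left(N,H \right)} = \frac{H + 2}{N + 1} = \frac{2 + H}{1 + N}$)
$n = - \frac{2}{9}$ ($n = \frac{\frac{1}{1 + 8} \left(2 - 6\right)}{2} = \frac{\frac{1}{9} \left(-4\right)}{2} = \frac{1}{2} \left(- \frac{4}{9}\right) = - \frac{2}{9} \approx -0.22222$)
$S - 89 n = 109 - - \frac{178}{9} = 109 + \frac{178}{9} = \frac{1159}{9}$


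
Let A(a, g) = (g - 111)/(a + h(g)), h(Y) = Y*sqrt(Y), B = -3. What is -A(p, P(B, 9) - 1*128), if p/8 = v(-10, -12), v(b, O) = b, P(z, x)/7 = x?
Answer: -2816/56205 + 2288*I*sqrt(65)/56205 ≈ -0.050102 + 0.3282*I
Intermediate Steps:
P(z, x) = 7*x
h(Y) = Y**(3/2)
p = -80 (p = 8*(-10) = -80)
A(a, g) = (-111 + g)/(a + g**(3/2)) (A(a, g) = (g - 111)/(a + g**(3/2)) = (-111 + g)/(a + g**(3/2)))
-A(p, P(B, 9) - 1*128) = -(-111 + (7*9 - 1*128))/(-80 + (7*9 - 1*128)**(3/2)) = -(-111 + (63 - 128))/(-80 + (63 - 128)**(3/2)) = -(-111 - 65)/(-80 + (-65)**(3/2)) = -(-176)/(-80 - 65*I*sqrt(65)) = 176/(-80 - 65*I*sqrt(65))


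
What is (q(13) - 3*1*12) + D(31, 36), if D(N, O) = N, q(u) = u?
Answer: 8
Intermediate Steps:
(q(13) - 3*1*12) + D(31, 36) = (13 - 3*1*12) + 31 = (13 - 3*12) + 31 = (13 - 36) + 31 = -23 + 31 = 8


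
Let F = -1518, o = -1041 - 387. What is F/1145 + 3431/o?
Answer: -6096199/1635060 ≈ -3.7284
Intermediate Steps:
o = -1428
F/1145 + 3431/o = -1518/1145 + 3431/(-1428) = -1518*1/1145 + 3431*(-1/1428) = -1518/1145 - 3431/1428 = -6096199/1635060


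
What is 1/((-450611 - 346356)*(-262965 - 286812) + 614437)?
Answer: 1/438154740796 ≈ 2.2823e-12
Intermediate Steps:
1/((-450611 - 346356)*(-262965 - 286812) + 614437) = 1/(-796967*(-549777) + 614437) = 1/(438154126359 + 614437) = 1/438154740796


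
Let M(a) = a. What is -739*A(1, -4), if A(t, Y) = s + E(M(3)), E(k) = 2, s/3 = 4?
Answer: -10346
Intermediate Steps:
s = 12 (s = 3*4 = 12)
A(t, Y) = 14 (A(t, Y) = 12 + 2 = 14)
-739*A(1, -4) = -739*14 = -10346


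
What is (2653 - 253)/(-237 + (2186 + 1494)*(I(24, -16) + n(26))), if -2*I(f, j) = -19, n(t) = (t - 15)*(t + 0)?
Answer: 800/362401 ≈ 0.0022075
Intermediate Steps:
n(t) = t*(-15 + t) (n(t) = (-15 + t)*t = t*(-15 + t))
I(f, j) = 19/2 (I(f, j) = -½*(-19) = 19/2)
(2653 - 253)/(-237 + (2186 + 1494)*(I(24, -16) + n(26))) = (2653 - 253)/(-237 + (2186 + 1494)*(19/2 + 26*(-15 + 26))) = 2400/(-237 + 3680*(19/2 + 26*11)) = 2400/(-237 + 3680*(19/2 + 286)) = 2400/(-237 + 3680*(591/2)) = 2400/(-237 + 1087440) = 2400/1087203 = 2400*(1/1087203) = 800/362401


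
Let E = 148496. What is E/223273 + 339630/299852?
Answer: 60178515791/33474427798 ≈ 1.7977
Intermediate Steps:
E/223273 + 339630/299852 = 148496/223273 + 339630/299852 = 148496*(1/223273) + 339630*(1/299852) = 148496/223273 + 169815/149926 = 60178515791/33474427798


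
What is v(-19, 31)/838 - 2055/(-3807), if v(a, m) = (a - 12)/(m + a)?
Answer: 2283007/4253688 ≈ 0.53671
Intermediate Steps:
v(a, m) = (-12 + a)/(a + m)
v(-19, 31)/838 - 2055/(-3807) = ((-12 - 19)/(-19 + 31))/838 - 2055/(-3807) = (-31/12)*(1/838) - 2055*(-1/3807) = ((1/12)*(-31))*(1/838) + 685/1269 = -31/12*1/838 + 685/1269 = -31/10056 + 685/1269 = 2283007/4253688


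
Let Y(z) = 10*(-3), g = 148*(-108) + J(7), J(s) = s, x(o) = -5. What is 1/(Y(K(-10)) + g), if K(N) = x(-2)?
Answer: -1/16007 ≈ -6.2473e-5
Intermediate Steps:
K(N) = -5
g = -15977 (g = 148*(-108) + 7 = -15984 + 7 = -15977)
Y(z) = -30
1/(Y(K(-10)) + g) = 1/(-30 - 15977) = 1/(-16007) = -1/16007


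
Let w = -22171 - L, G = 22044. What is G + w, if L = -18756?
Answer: 18629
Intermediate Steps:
w = -3415 (w = -22171 - 1*(-18756) = -22171 + 18756 = -3415)
G + w = 22044 - 3415 = 18629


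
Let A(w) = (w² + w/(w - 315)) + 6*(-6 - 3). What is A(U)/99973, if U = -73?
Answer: 2046773/38789524 ≈ 0.052766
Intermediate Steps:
A(w) = -54 + w² + w/(-315 + w) (A(w) = (w² + w/(-315 + w)) + 6*(-9) = (w² + w/(-315 + w)) - 54 = -54 + w² + w/(-315 + w))
A(U)/99973 = ((17010 + (-73)³ - 315*(-73)² - 53*(-73))/(-315 - 73))/99973 = ((17010 - 389017 - 315*5329 + 3869)/(-388))*(1/99973) = -(17010 - 389017 - 1678635 + 3869)/388*(1/99973) = -1/388*(-2046773)*(1/99973) = (2046773/388)*(1/99973) = 2046773/38789524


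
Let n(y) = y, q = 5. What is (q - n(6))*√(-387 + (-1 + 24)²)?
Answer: -√142 ≈ -11.916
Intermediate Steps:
(q - n(6))*√(-387 + (-1 + 24)²) = (5 - 1*6)*√(-387 + (-1 + 24)²) = (5 - 6)*√(-387 + 23²) = -√(-387 + 529) = -√142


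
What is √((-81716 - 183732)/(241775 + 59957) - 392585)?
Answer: I*√2233867632003811/75433 ≈ 626.57*I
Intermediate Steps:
√((-81716 - 183732)/(241775 + 59957) - 392585) = √(-265448/301732 - 392585) = √(-265448*1/301732 - 392585) = √(-66362/75433 - 392585) = √(-29613930667/75433) = I*√2233867632003811/75433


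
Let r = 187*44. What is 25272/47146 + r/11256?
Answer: 84047365/66334422 ≈ 1.2670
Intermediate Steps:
r = 8228
25272/47146 + r/11256 = 25272/47146 + 8228/11256 = 25272*(1/47146) + 8228*(1/11256) = 12636/23573 + 2057/2814 = 84047365/66334422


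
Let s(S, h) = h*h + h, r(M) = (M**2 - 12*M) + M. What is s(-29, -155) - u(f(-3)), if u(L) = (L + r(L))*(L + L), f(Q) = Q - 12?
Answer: 35120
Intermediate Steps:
f(Q) = -12 + Q
r(M) = M**2 - 11*M
u(L) = 2*L*(L + L*(-11 + L)) (u(L) = (L + L*(-11 + L))*(L + L) = (L + L*(-11 + L))*(2*L) = 2*L*(L + L*(-11 + L)))
s(S, h) = h + h**2 (s(S, h) = h**2 + h = h + h**2)
s(-29, -155) - u(f(-3)) = -155*(1 - 155) - 2*(-12 - 3)**2*(-10 + (-12 - 3)) = -155*(-154) - 2*(-15)**2*(-10 - 15) = 23870 - 2*225*(-25) = 23870 - 1*(-11250) = 23870 + 11250 = 35120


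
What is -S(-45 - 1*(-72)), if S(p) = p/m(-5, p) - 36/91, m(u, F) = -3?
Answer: 855/91 ≈ 9.3956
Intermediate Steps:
S(p) = -36/91 - p/3 (S(p) = p/(-3) - 36/91 = p*(-1/3) - 36*1/91 = -p/3 - 36/91 = -36/91 - p/3)
-S(-45 - 1*(-72)) = -(-36/91 - (-45 - 1*(-72))/3) = -(-36/91 - (-45 + 72)/3) = -(-36/91 - 1/3*27) = -(-36/91 - 9) = -1*(-855/91) = 855/91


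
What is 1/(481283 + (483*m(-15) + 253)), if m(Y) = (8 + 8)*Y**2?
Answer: 1/2220336 ≈ 4.5038e-7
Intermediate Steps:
m(Y) = 16*Y**2
1/(481283 + (483*m(-15) + 253)) = 1/(481283 + (483*(16*(-15)**2) + 253)) = 1/(481283 + (483*(16*225) + 253)) = 1/(481283 + (483*3600 + 253)) = 1/(481283 + (1738800 + 253)) = 1/(481283 + 1739053) = 1/2220336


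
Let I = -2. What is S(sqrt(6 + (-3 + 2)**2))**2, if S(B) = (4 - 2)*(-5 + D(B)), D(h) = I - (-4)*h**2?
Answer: 1764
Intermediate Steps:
D(h) = -2 + 4*h**2 (D(h) = -2 - (-4)*h**2 = -2 + 4*h**2)
S(B) = -14 + 8*B**2 (S(B) = (4 - 2)*(-5 + (-2 + 4*B**2)) = 2*(-7 + 4*B**2) = -14 + 8*B**2)
S(sqrt(6 + (-3 + 2)**2))**2 = (-14 + 8*(sqrt(6 + (-3 + 2)**2))**2)**2 = (-14 + 8*(sqrt(6 + (-1)**2))**2)**2 = (-14 + 8*(sqrt(6 + 1))**2)**2 = (-14 + 8*(sqrt(7))**2)**2 = (-14 + 8*7)**2 = (-14 + 56)**2 = 42**2 = 1764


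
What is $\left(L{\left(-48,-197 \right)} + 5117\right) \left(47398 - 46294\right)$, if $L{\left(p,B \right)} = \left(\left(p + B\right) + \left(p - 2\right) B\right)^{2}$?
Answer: $101856300768$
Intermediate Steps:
$L{\left(p,B \right)} = \left(B + p + B \left(-2 + p\right)\right)^{2}$ ($L{\left(p,B \right)} = \left(\left(B + p\right) + \left(-2 + p\right) B\right)^{2} = \left(\left(B + p\right) + B \left(-2 + p\right)\right)^{2} = \left(B + p + B \left(-2 + p\right)\right)^{2}$)
$\left(L{\left(-48,-197 \right)} + 5117\right) \left(47398 - 46294\right) = \left(\left(-48 - -197 - -9456\right)^{2} + 5117\right) \left(47398 - 46294\right) = \left(\left(-48 + 197 + 9456\right)^{2} + 5117\right) 1104 = \left(9605^{2} + 5117\right) 1104 = \left(92256025 + 5117\right) 1104 = 92261142 \cdot 1104 = 101856300768$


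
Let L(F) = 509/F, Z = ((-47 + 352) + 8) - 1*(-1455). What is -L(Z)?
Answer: -509/1768 ≈ -0.28790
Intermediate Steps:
Z = 1768 (Z = (305 + 8) + 1455 = 313 + 1455 = 1768)
-L(Z) = -509/1768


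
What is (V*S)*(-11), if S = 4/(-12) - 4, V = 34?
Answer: 4862/3 ≈ 1620.7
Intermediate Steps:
S = -13/3 (S = 4*(-1/12) - 4 = -⅓ - 4 = -13/3 ≈ -4.3333)
(V*S)*(-11) = (34*(-13/3))*(-11) = -442/3*(-11) = 4862/3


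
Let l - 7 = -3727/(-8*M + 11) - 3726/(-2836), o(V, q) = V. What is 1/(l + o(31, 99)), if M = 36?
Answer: 392786/20726805 ≈ 0.018951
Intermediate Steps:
l = 8550439/392786 (l = 7 + (-3727/(-8*36 + 11) - 3726/(-2836)) = 7 + (-3727/(-288 + 11) - 3726*(-1/2836)) = 7 + (-3727/(-277) + 1863/1418) = 7 + (-3727*(-1/277) + 1863/1418) = 7 + (3727/277 + 1863/1418) = 7 + 5800937/392786 = 8550439/392786 ≈ 21.769)
1/(l + o(31, 99)) = 1/(8550439/392786 + 31) = 1/(20726805/392786) = 392786/20726805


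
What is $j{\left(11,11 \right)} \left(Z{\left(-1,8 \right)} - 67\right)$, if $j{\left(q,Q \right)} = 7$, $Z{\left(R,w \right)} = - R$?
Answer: $-462$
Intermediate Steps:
$j{\left(11,11 \right)} \left(Z{\left(-1,8 \right)} - 67\right) = 7 \left(\left(-1\right) \left(-1\right) - 67\right) = 7 \left(1 - 67\right) = 7 \left(-66\right) = -462$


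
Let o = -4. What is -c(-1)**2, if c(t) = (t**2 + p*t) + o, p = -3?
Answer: 0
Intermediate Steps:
c(t) = -4 + t**2 - 3*t (c(t) = (t**2 - 3*t) - 4 = -4 + t**2 - 3*t)
-c(-1)**2 = -(-4 + (-1)**2 - 3*(-1))**2 = -(-4 + 1 + 3)**2 = -1*0**2 = -1*0 = 0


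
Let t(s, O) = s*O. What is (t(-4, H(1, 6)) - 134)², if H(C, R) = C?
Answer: 19044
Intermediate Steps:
t(s, O) = O*s
(t(-4, H(1, 6)) - 134)² = (1*(-4) - 134)² = (-4 - 134)² = (-138)² = 19044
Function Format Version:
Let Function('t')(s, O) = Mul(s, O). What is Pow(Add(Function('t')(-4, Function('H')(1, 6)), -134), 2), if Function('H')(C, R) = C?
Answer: 19044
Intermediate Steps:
Function('t')(s, O) = Mul(O, s)
Pow(Add(Function('t')(-4, Function('H')(1, 6)), -134), 2) = Pow(Add(Mul(1, -4), -134), 2) = Pow(Add(-4, -134), 2) = Pow(-138, 2) = 19044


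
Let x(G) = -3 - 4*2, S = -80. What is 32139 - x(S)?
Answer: 32150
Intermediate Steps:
x(G) = -11 (x(G) = -3 - 8 = -11)
32139 - x(S) = 32139 - 1*(-11) = 32139 + 11 = 32150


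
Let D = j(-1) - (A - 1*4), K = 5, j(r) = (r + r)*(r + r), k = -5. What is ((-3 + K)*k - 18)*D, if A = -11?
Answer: -532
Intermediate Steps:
j(r) = 4*r² (j(r) = (2*r)*(2*r) = 4*r²)
D = 19 (D = 4*(-1)² - (-11 - 1*4) = 4*1 - (-11 - 4) = 4 - 1*(-15) = 4 + 15 = 19)
((-3 + K)*k - 18)*D = ((-3 + 5)*(-5) - 18)*19 = (2*(-5) - 18)*19 = (-10 - 18)*19 = -28*19 = -532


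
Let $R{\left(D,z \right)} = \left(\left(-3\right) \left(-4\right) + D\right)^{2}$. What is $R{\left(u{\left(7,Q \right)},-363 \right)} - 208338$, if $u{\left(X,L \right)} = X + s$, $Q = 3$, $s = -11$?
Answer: $-208274$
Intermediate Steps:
$u{\left(X,L \right)} = -11 + X$ ($u{\left(X,L \right)} = X - 11 = -11 + X$)
$R{\left(D,z \right)} = \left(12 + D\right)^{2}$
$R{\left(u{\left(7,Q \right)},-363 \right)} - 208338 = \left(12 + \left(-11 + 7\right)\right)^{2} - 208338 = \left(12 - 4\right)^{2} - 208338 = 8^{2} - 208338 = 64 - 208338 = -208274$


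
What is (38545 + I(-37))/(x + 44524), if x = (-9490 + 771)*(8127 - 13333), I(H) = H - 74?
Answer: 19217/22717819 ≈ 0.00084590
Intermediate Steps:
I(H) = -74 + H
x = 45391114 (x = -8719*(-5206) = 45391114)
(38545 + I(-37))/(x + 44524) = (38545 + (-74 - 37))/(45391114 + 44524) = (38545 - 111)/45435638 = 38434*(1/45435638) = 19217/22717819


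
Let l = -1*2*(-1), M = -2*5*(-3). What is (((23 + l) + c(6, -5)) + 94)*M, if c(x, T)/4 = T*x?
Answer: -30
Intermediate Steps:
M = 30 (M = -10*(-3) = 30)
l = 2 (l = -2*(-1) = 2)
c(x, T) = 4*T*x (c(x, T) = 4*(T*x) = 4*T*x)
(((23 + l) + c(6, -5)) + 94)*M = (((23 + 2) + 4*(-5)*6) + 94)*30 = ((25 - 120) + 94)*30 = (-95 + 94)*30 = -1*30 = -30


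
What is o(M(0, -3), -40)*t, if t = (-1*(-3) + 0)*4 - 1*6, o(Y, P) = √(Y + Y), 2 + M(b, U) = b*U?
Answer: 12*I ≈ 12.0*I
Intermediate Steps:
M(b, U) = -2 + U*b (M(b, U) = -2 + b*U = -2 + U*b)
o(Y, P) = √2*√Y (o(Y, P) = √(2*Y) = √2*√Y)
t = 6 (t = (3 + 0)*4 - 6 = 3*4 - 6 = 12 - 6 = 6)
o(M(0, -3), -40)*t = (√2*√(-2 - 3*0))*6 = (√2*√(-2 + 0))*6 = (√2*√(-2))*6 = (√2*(I*√2))*6 = (2*I)*6 = 12*I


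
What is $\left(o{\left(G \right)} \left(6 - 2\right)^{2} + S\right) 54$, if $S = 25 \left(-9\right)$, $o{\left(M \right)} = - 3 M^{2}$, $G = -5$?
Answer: $-76950$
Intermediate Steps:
$S = -225$
$\left(o{\left(G \right)} \left(6 - 2\right)^{2} + S\right) 54 = \left(- 3 \left(-5\right)^{2} \left(6 - 2\right)^{2} - 225\right) 54 = \left(\left(-3\right) 25 \cdot 4^{2} - 225\right) 54 = \left(\left(-75\right) 16 - 225\right) 54 = \left(-1200 - 225\right) 54 = \left(-1425\right) 54 = -76950$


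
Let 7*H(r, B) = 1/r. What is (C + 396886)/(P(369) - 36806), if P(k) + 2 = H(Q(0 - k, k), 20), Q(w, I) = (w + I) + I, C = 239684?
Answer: -1644260310/95075063 ≈ -17.294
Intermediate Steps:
Q(w, I) = w + 2*I (Q(w, I) = (I + w) + I = w + 2*I)
H(r, B) = 1/(7*r)
P(k) = -2 + 1/(7*k) (P(k) = -2 + 1/(7*((0 - k) + 2*k)) = -2 + 1/(7*(-k + 2*k)) = -2 + 1/(7*k))
(C + 396886)/(P(369) - 36806) = (239684 + 396886)/((-2 + (⅐)/369) - 36806) = 636570/((-2 + (⅐)*(1/369)) - 36806) = 636570/((-2 + 1/2583) - 36806) = 636570/(-5165/2583 - 36806) = 636570/(-95075063/2583) = 636570*(-2583/95075063) = -1644260310/95075063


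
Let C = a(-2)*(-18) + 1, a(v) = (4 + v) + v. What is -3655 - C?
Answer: -3656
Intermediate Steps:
a(v) = 4 + 2*v
C = 1 (C = (4 + 2*(-2))*(-18) + 1 = (4 - 4)*(-18) + 1 = 0*(-18) + 1 = 0 + 1 = 1)
-3655 - C = -3655 - 1*1 = -3655 - 1 = -3656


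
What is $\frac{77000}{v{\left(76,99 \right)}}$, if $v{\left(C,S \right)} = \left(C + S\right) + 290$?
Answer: $\frac{15400}{93} \approx 165.59$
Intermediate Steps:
$v{\left(C,S \right)} = 290 + C + S$
$\frac{77000}{v{\left(76,99 \right)}} = \frac{77000}{290 + 76 + 99} = \frac{77000}{465} = 77000 \cdot \frac{1}{465} = \frac{15400}{93}$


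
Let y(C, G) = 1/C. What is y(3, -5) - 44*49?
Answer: -6467/3 ≈ -2155.7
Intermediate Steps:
y(3, -5) - 44*49 = 1/3 - 44*49 = ⅓ - 2156 = -6467/3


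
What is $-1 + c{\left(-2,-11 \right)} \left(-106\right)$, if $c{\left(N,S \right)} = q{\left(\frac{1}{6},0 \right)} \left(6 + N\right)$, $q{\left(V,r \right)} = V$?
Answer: $- \frac{215}{3} \approx -71.667$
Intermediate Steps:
$c{\left(N,S \right)} = 1 + \frac{N}{6}$ ($c{\left(N,S \right)} = \frac{6 + N}{6} = 1 + \frac{N}{6}$)
$-1 + c{\left(-2,-11 \right)} \left(-106\right) = -1 + \left(1 + \frac{1}{6} \left(-2\right)\right) \left(-106\right) = -1 + \left(1 - \frac{1}{3}\right) \left(-106\right) = -1 + \frac{2}{3} \left(-106\right) = -1 - \frac{212}{3} = - \frac{215}{3}$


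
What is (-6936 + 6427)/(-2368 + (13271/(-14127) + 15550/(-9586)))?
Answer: 34464751899/160512408976 ≈ 0.21472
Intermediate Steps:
(-6936 + 6427)/(-2368 + (13271/(-14127) + 15550/(-9586))) = -509/(-2368 + (13271*(-1/14127) + 15550*(-1/9586))) = -509/(-2368 + (-13271/14127 - 7775/4793)) = -509/(-2368 - 173445328/67710711) = -509/(-160512408976/67710711) = -509*(-67710711/160512408976) = 34464751899/160512408976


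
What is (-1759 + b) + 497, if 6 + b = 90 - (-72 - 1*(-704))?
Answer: -1810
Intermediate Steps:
b = -548 (b = -6 + (90 - (-72 - 1*(-704))) = -6 + (90 - (-72 + 704)) = -6 + (90 - 1*632) = -6 + (90 - 632) = -6 - 542 = -548)
(-1759 + b) + 497 = (-1759 - 548) + 497 = -2307 + 497 = -1810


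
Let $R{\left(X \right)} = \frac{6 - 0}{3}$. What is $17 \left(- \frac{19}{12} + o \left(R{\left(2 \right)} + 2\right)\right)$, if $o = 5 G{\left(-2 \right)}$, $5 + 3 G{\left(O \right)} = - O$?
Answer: $- \frac{4403}{12} \approx -366.92$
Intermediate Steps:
$G{\left(O \right)} = - \frac{5}{3} - \frac{O}{3}$ ($G{\left(O \right)} = - \frac{5}{3} + \frac{\left(-1\right) O}{3} = - \frac{5}{3} - \frac{O}{3}$)
$R{\left(X \right)} = 2$ ($R{\left(X \right)} = \left(6 + 0\right) \frac{1}{3} = 6 \cdot \frac{1}{3} = 2$)
$o = -5$ ($o = 5 \left(- \frac{5}{3} - - \frac{2}{3}\right) = 5 \left(- \frac{5}{3} + \frac{2}{3}\right) = 5 \left(-1\right) = -5$)
$17 \left(- \frac{19}{12} + o \left(R{\left(2 \right)} + 2\right)\right) = 17 \left(- \frac{19}{12} - 5 \left(2 + 2\right)\right) = 17 \left(\left(-19\right) \frac{1}{12} - 20\right) = 17 \left(- \frac{19}{12} - 20\right) = 17 \left(- \frac{259}{12}\right) = - \frac{4403}{12}$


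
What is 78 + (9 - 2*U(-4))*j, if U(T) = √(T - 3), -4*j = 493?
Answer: -4125/4 + 493*I*√7/2 ≈ -1031.3 + 652.18*I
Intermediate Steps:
j = -493/4 (j = -¼*493 = -493/4 ≈ -123.25)
U(T) = √(-3 + T)
78 + (9 - 2*U(-4))*j = 78 + (9 - 2*√(-3 - 4))*(-493/4) = 78 + (9 - 2*I*√7)*(-493/4) = 78 + (-4437/4 + 493*I*√7/2) = -4125/4 + 493*I*√7/2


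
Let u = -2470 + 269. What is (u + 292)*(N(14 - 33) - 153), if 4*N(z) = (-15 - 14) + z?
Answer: 314985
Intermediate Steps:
u = -2201
N(z) = -29/4 + z/4 (N(z) = ((-15 - 14) + z)/4 = (-29 + z)/4 = -29/4 + z/4)
(u + 292)*(N(14 - 33) - 153) = (-2201 + 292)*((-29/4 + (14 - 33)/4) - 153) = -1909*((-29/4 + (¼)*(-19)) - 153) = -1909*((-29/4 - 19/4) - 153) = -1909*(-12 - 153) = -1909*(-165) = 314985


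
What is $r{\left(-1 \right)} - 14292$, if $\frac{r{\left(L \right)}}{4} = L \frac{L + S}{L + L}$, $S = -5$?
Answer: $-14304$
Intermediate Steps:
$r{\left(L \right)} = -10 + 2 L$ ($r{\left(L \right)} = 4 L \frac{L - 5}{L + L} = 4 L \frac{-5 + L}{2 L} = 4 \left(- \frac{5}{2} + \frac{L}{2}\right) = -10 + 2 L$)
$r{\left(-1 \right)} - 14292 = \left(-10 + 2 \left(-1\right)\right) - 14292 = \left(-10 - 2\right) - 14292 = -12 - 14292 = -14304$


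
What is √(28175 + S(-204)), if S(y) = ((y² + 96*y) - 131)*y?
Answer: I*√4439629 ≈ 2107.0*I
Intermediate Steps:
S(y) = y*(-131 + y² + 96*y) (S(y) = (-131 + y² + 96*y)*y = y*(-131 + y² + 96*y))
√(28175 + S(-204)) = √(28175 - 204*(-131 + (-204)² + 96*(-204))) = √(28175 - 204*(-131 + 41616 - 19584)) = √(28175 - 204*21901) = √(28175 - 4467804) = √(-4439629) = I*√4439629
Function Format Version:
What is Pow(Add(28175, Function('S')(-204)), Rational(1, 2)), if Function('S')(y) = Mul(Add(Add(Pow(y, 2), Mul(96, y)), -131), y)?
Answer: Mul(I, Pow(4439629, Rational(1, 2))) ≈ Mul(2107.0, I)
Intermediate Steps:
Function('S')(y) = Mul(y, Add(-131, Pow(y, 2), Mul(96, y))) (Function('S')(y) = Mul(Add(-131, Pow(y, 2), Mul(96, y)), y) = Mul(y, Add(-131, Pow(y, 2), Mul(96, y))))
Pow(Add(28175, Function('S')(-204)), Rational(1, 2)) = Pow(Add(28175, Mul(-204, Add(-131, Pow(-204, 2), Mul(96, -204)))), Rational(1, 2)) = Pow(Add(28175, Mul(-204, Add(-131, 41616, -19584))), Rational(1, 2)) = Pow(Add(28175, Mul(-204, 21901)), Rational(1, 2)) = Pow(Add(28175, -4467804), Rational(1, 2)) = Pow(-4439629, Rational(1, 2)) = Mul(I, Pow(4439629, Rational(1, 2)))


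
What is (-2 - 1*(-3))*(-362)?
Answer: -362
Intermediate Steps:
(-2 - 1*(-3))*(-362) = (-2 + 3)*(-362) = 1*(-362) = -362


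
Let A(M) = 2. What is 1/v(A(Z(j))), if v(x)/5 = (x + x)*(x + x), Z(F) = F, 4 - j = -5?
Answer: 1/80 ≈ 0.012500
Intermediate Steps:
j = 9 (j = 4 - 1*(-5) = 4 + 5 = 9)
v(x) = 20*x**2 (v(x) = 5*((x + x)*(x + x)) = 5*((2*x)*(2*x)) = 5*(4*x**2) = 20*x**2)
1/v(A(Z(j))) = 1/(20*2**2) = 1/(20*4) = 1/80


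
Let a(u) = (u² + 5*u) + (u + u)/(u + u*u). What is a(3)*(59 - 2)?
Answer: 2793/2 ≈ 1396.5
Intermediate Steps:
a(u) = u² + 5*u + 2*u/(u + u²) (a(u) = (u² + 5*u) + (2*u)/(u + u²) = (u² + 5*u) + 2*u/(u + u²) = u² + 5*u + 2*u/(u + u²))
a(3)*(59 - 2) = ((2 + 3³ + 5*3 + 6*3²)/(1 + 3))*(59 - 2) = ((2 + 27 + 15 + 6*9)/4)*57 = ((2 + 27 + 15 + 54)/4)*57 = ((¼)*98)*57 = (49/2)*57 = 2793/2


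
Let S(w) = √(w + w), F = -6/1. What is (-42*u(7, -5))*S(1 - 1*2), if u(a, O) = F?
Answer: 252*I*√2 ≈ 356.38*I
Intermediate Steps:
F = -6 (F = -6*1 = -6)
u(a, O) = -6
S(w) = √2*√w (S(w) = √(2*w) = √2*√w)
(-42*u(7, -5))*S(1 - 1*2) = (-42*(-6))*(√2*√(1 - 1*2)) = 252*(√2*√(1 - 2)) = 252*(√2*√(-1)) = 252*(√2*I) = 252*(I*√2) = 252*I*√2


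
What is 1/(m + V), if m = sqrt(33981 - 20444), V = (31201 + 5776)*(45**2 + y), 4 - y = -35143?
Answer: 1374509044/1889275112037780399 - sqrt(13537)/1889275112037780399 ≈ 7.2753e-10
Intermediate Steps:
y = 35147 (y = 4 - 1*(-35143) = 4 + 35143 = 35147)
V = 1374509044 (V = (31201 + 5776)*(45**2 + 35147) = 36977*(2025 + 35147) = 36977*37172 = 1374509044)
m = sqrt(13537) ≈ 116.35
1/(m + V) = 1/(sqrt(13537) + 1374509044) = 1/(1374509044 + sqrt(13537))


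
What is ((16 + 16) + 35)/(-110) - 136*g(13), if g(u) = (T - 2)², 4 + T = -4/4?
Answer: -733107/110 ≈ -6664.6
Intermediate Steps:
T = -5 (T = -4 - 4/4 = -4 - 4*¼ = -4 - 1 = -5)
g(u) = 49 (g(u) = (-5 - 2)² = (-7)² = 49)
((16 + 16) + 35)/(-110) - 136*g(13) = ((16 + 16) + 35)/(-110) - 136*49 = (32 + 35)*(-1/110) - 6664 = 67*(-1/110) - 6664 = -67/110 - 6664 = -733107/110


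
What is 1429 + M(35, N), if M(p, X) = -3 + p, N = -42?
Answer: 1461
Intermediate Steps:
1429 + M(35, N) = 1429 + (-3 + 35) = 1429 + 32 = 1461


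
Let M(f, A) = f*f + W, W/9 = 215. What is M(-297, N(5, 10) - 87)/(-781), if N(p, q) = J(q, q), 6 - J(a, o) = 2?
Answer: -90144/781 ≈ -115.42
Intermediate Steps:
W = 1935 (W = 9*215 = 1935)
J(a, o) = 4 (J(a, o) = 6 - 1*2 = 6 - 2 = 4)
N(p, q) = 4
M(f, A) = 1935 + f**2 (M(f, A) = f*f + 1935 = f**2 + 1935 = 1935 + f**2)
M(-297, N(5, 10) - 87)/(-781) = (1935 + (-297)**2)/(-781) = (1935 + 88209)*(-1/781) = 90144*(-1/781) = -90144/781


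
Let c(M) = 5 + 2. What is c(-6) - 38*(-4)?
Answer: 159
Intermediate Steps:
c(M) = 7
c(-6) - 38*(-4) = 7 - 38*(-4) = 7 + 152 = 159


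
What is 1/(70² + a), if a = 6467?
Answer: 1/11367 ≈ 8.7974e-5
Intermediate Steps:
1/(70² + a) = 1/(70² + 6467) = 1/(4900 + 6467) = 1/11367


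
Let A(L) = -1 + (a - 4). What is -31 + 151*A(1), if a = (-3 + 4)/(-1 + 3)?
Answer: -1421/2 ≈ -710.50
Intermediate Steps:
a = ½ (a = 1/2 = 1*(½) = ½ ≈ 0.50000)
A(L) = -9/2 (A(L) = -1 + (½ - 4) = -1 - 7/2 = -9/2)
-31 + 151*A(1) = -31 + 151*(-9/2) = -31 - 1359/2 = -1421/2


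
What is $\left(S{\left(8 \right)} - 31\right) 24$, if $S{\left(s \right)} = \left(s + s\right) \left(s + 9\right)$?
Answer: $5784$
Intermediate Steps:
$S{\left(s \right)} = 2 s \left(9 + s\right)$
$\left(S{\left(8 \right)} - 31\right) 24 = \left(2 \cdot 8 \left(9 + 8\right) - 31\right) 24 = \left(2 \cdot 8 \cdot 17 - 31\right) 24 = \left(272 - 31\right) 24 = 241 \cdot 24 = 5784$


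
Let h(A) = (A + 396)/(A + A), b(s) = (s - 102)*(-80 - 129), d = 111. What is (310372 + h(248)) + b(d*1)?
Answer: 38253045/124 ≈ 3.0849e+5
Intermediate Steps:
b(s) = 21318 - 209*s (b(s) = (-102 + s)*(-209) = 21318 - 209*s)
h(A) = (396 + A)/(2*A) (h(A) = (396 + A)/((2*A)) = (396 + A)*(1/(2*A)) = (396 + A)/(2*A))
(310372 + h(248)) + b(d*1) = (310372 + (½)*(396 + 248)/248) + (21318 - 23199) = (310372 + (½)*(1/248)*644) + (21318 - 209*111) = (310372 + 161/124) + (21318 - 23199) = 38486289/124 - 1881 = 38253045/124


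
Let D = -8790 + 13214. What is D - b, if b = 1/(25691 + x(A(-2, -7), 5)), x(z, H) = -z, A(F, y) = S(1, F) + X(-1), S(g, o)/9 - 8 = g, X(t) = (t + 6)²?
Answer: 113188039/25585 ≈ 4424.0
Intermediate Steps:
X(t) = (6 + t)²
S(g, o) = 72 + 9*g
A(F, y) = 106 (A(F, y) = (72 + 9*1) + (6 - 1)² = (72 + 9) + 5² = 81 + 25 = 106)
D = 4424
b = 1/25585 (b = 1/(25691 - 1*106) = 1/(25691 - 106) = 1/25585 ≈ 3.9085e-5)
D - b = 4424 - 1*1/25585 = 4424 - 1/25585 = 113188039/25585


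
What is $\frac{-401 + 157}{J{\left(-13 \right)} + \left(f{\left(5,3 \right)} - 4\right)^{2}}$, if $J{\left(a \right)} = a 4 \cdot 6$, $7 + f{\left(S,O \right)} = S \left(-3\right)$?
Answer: $- \frac{61}{91} \approx -0.67033$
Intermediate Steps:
$f{\left(S,O \right)} = -7 - 3 S$ ($f{\left(S,O \right)} = -7 + S \left(-3\right) = -7 - 3 S$)
$J{\left(a \right)} = 24 a$ ($J{\left(a \right)} = 4 a 6 = 24 a$)
$\frac{-401 + 157}{J{\left(-13 \right)} + \left(f{\left(5,3 \right)} - 4\right)^{2}} = \frac{-401 + 157}{24 \left(-13\right) + \left(\left(-7 - 15\right) - 4\right)^{2}} = - \frac{244}{-312 + \left(\left(-7 - 15\right) - 4\right)^{2}} = - \frac{244}{-312 + \left(-22 - 4\right)^{2}} = - \frac{244}{-312 + \left(-26\right)^{2}} = - \frac{244}{-312 + 676} = - \frac{244}{364} = \left(-244\right) \frac{1}{364} = - \frac{61}{91}$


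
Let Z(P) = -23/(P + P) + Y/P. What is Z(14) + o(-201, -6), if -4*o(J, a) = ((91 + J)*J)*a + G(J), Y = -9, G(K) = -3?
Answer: 232150/7 ≈ 33164.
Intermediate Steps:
Z(P) = -41/(2*P) (Z(P) = -23/(P + P) - 9/P = -23*1/(2*P) - 9/P = -23/(2*P) - 9/P = -41/(2*P))
o(J, a) = 3/4 - J*a*(91 + J)/4 (o(J, a) = -(((91 + J)*J)*a - 3)/4 = -((J*(91 + J))*a - 3)/4 = -(J*a*(91 + J) - 3)/4 = -(-3 + J*a*(91 + J))/4 = 3/4 - J*a*(91 + J)/4)
Z(14) + o(-201, -6) = -41/2/14 + (3/4 - 91/4*(-201)*(-6) - 1/4*(-6)*(-201)**2) = -41/2*1/14 + (3/4 - 54873/2 - 1/4*(-6)*40401) = -41/28 + (3/4 - 54873/2 + 121203/2) = -41/28 + 132663/4 = 232150/7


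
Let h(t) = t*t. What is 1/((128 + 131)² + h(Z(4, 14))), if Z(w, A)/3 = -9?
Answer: 1/67810 ≈ 1.4747e-5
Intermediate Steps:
Z(w, A) = -27 (Z(w, A) = 3*(-9) = -27)
h(t) = t²
1/((128 + 131)² + h(Z(4, 14))) = 1/((128 + 131)² + (-27)²) = 1/(259² + 729) = 1/(67081 + 729) = 1/67810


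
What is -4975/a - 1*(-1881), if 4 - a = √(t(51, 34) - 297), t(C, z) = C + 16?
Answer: 221413/123 - 4975*I*√230/246 ≈ 1800.1 - 306.71*I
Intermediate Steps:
t(C, z) = 16 + C
a = 4 - I*√230 (a = 4 - √((16 + 51) - 297) = 4 - √(67 - 297) = 4 - √(-230) = 4 - I*√230 ≈ 4.0 - 15.166*I)
-4975/a - 1*(-1881) = -4975/(4 - I*√230) - 1*(-1881) = -4975/(4 - I*√230) + 1881 = 1881 - 4975/(4 - I*√230)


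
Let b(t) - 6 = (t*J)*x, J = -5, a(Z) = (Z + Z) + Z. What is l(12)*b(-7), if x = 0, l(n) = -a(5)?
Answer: -90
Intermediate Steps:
a(Z) = 3*Z (a(Z) = 2*Z + Z = 3*Z)
l(n) = -15 (l(n) = -3*5 = -1*15 = -15)
b(t) = 6 (b(t) = 6 + (t*(-5))*0 = 6 - 5*t*0 = 6 + 0 = 6)
l(12)*b(-7) = -15*6 = -90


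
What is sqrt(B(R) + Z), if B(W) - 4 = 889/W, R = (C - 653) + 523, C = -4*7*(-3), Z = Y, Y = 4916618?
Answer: sqrt(10403531258)/46 ≈ 2217.3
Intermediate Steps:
Z = 4916618
C = 84 (C = -28*(-3) = 84)
R = -46 (R = (84 - 653) + 523 = -569 + 523 = -46)
B(W) = 4 + 889/W
sqrt(B(R) + Z) = sqrt((4 + 889/(-46)) + 4916618) = sqrt((4 + 889*(-1/46)) + 4916618) = sqrt((4 - 889/46) + 4916618) = sqrt(-705/46 + 4916618) = sqrt(226163723/46) = sqrt(10403531258)/46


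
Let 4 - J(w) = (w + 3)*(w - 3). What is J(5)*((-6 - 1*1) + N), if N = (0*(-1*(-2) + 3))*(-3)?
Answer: 84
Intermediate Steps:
J(w) = 4 - (-3 + w)*(3 + w) (J(w) = 4 - (w + 3)*(w - 3) = 4 - (3 + w)*(-3 + w) = 4 - (-3 + w)*(3 + w))
N = 0 (N = (0*(2 + 3))*(-3) = (0*5)*(-3) = 0*(-3) = 0)
J(5)*((-6 - 1*1) + N) = (13 - 1*5²)*((-6 - 1*1) + 0) = (13 - 1*25)*((-6 - 1) + 0) = (13 - 25)*(-7 + 0) = -12*(-7) = 84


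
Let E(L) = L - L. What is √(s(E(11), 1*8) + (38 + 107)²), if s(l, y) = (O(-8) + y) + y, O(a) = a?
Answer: 3*√2337 ≈ 145.03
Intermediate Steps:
E(L) = 0
s(l, y) = -8 + 2*y (s(l, y) = (-8 + y) + y = -8 + 2*y)
√(s(E(11), 1*8) + (38 + 107)²) = √((-8 + 2*(1*8)) + (38 + 107)²) = √((-8 + 2*8) + 145²) = √((-8 + 16) + 21025) = √(8 + 21025) = √21033 = 3*√2337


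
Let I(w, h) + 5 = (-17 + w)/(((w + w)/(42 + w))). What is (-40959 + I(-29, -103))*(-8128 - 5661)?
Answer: 16376602373/29 ≈ 5.6471e+8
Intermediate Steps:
I(w, h) = -5 + (-17 + w)*(42 + w)/(2*w) (I(w, h) = -5 + (-17 + w)/(((w + w)/(42 + w))) = -5 + (-17 + w)/(((2*w)/(42 + w))) = -5 + (-17 + w)/((2*w/(42 + w))) = -5 + (-17 + w)*((42 + w)/(2*w)) = -5 + (-17 + w)*(42 + w)/(2*w))
(-40959 + I(-29, -103))*(-8128 - 5661) = (-40959 + (½)*(-714 - 29*(15 - 29))/(-29))*(-8128 - 5661) = (-40959 + (½)*(-1/29)*(-714 - 29*(-14)))*(-13789) = (-40959 + (½)*(-1/29)*(-714 + 406))*(-13789) = (-40959 + (½)*(-1/29)*(-308))*(-13789) = (-40959 + 154/29)*(-13789) = -1187657/29*(-13789) = 16376602373/29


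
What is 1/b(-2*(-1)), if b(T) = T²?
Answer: ¼ ≈ 0.25000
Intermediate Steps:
1/b(-2*(-1)) = 1/((-2*(-1))²) = 1/(2²) = 1/4 = ¼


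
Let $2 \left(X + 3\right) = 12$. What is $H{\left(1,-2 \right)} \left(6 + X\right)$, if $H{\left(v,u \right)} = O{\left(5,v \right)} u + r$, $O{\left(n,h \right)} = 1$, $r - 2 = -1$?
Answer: $-9$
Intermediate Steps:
$X = 3$ ($X = -3 + \frac{1}{2} \cdot 12 = -3 + 6 = 3$)
$r = 1$ ($r = 2 - 1 = 1$)
$H{\left(v,u \right)} = 1 + u$ ($H{\left(v,u \right)} = 1 u + 1 = u + 1 = 1 + u$)
$H{\left(1,-2 \right)} \left(6 + X\right) = \left(1 - 2\right) \left(6 + 3\right) = \left(-1\right) 9 = -9$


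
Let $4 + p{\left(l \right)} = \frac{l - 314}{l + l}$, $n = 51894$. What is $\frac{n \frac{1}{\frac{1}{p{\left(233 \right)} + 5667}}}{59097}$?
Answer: $\frac{22823647173}{4589867} \approx 4972.6$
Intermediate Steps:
$p{\left(l \right)} = -4 + \frac{-314 + l}{2 l}$ ($p{\left(l \right)} = -4 + \frac{l - 314}{l + l} = -4 + \frac{-314 + l}{2 l}$)
$\frac{n \frac{1}{\frac{1}{p{\left(233 \right)} + 5667}}}{59097} = \frac{51894 \frac{1}{\frac{1}{\left(- \frac{7}{2} - \frac{157}{233}\right) + 5667}}}{59097} = \frac{51894}{\frac{1}{\left(- \frac{7}{2} - \frac{157}{233}\right) + 5667}} \cdot \frac{1}{59097} = \frac{51894}{\frac{1}{- \frac{1945}{466} + 5667}} \cdot \frac{1}{59097} = \frac{51894}{\frac{1}{\frac{2638877}{466}}} \cdot \frac{1}{59097} = \frac{51894}{\frac{466}{2638877}} \cdot \frac{1}{59097} = 51894 \cdot \frac{2638877}{466} \cdot \frac{1}{59097} = \frac{68470941519}{233} \cdot \frac{1}{59097} = \frac{22823647173}{4589867}$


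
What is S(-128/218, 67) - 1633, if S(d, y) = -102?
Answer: -1735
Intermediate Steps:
S(-128/218, 67) - 1633 = -102 - 1633 = -1735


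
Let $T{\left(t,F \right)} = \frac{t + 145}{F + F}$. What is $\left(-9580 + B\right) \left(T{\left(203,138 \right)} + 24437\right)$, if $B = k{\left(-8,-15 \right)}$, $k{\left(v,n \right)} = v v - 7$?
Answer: $- \frac{5352687840}{23} \approx -2.3273 \cdot 10^{8}$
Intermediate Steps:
$T{\left(t,F \right)} = \frac{145 + t}{2 F}$
$k{\left(v,n \right)} = -7 + v^{2}$ ($k{\left(v,n \right)} = v^{2} - 7 = -7 + v^{2}$)
$B = 57$ ($B = -7 + \left(-8\right)^{2} = -7 + 64 = 57$)
$\left(-9580 + B\right) \left(T{\left(203,138 \right)} + 24437\right) = \left(-9580 + 57\right) \left(\frac{145 + 203}{2 \cdot 138} + 24437\right) = - 9523 \left(\frac{1}{2} \cdot \frac{1}{138} \cdot 348 + 24437\right) = - 9523 \left(\frac{29}{23} + 24437\right) = \left(-9523\right) \frac{562080}{23} = - \frac{5352687840}{23}$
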